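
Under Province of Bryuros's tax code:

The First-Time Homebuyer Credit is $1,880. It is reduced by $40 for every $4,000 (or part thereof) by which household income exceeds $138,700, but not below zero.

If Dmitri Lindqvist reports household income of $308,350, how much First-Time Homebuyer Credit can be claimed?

$160

First-Time Homebuyer Credit: income exceeds $138,700 by $169,650, which is 43 full-or-partial $4,000 increments; reduction = 43 × $40 = $1,720, leaving $160.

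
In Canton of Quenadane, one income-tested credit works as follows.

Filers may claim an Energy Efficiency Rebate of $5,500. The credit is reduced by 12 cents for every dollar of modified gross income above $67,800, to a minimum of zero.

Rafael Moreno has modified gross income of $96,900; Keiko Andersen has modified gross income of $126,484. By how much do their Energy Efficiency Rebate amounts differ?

$2,008

Rafael ($96,900): Energy Efficiency Rebate: 12% of the $29,100 excess over $67,800 is $3,492; credit = $5,500 − $3,492 = $2,008.
Keiko ($126,484): Energy Efficiency Rebate: 12% of the $58,684 excess over $67,800 is $7,042.08 ≥ base, so the credit is $0.
Difference: |$2,008 − $0| = $2,008.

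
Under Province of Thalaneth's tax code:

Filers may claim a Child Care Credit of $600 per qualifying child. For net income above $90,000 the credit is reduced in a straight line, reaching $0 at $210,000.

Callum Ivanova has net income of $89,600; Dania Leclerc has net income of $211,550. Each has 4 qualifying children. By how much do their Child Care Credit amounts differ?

Callum ($89,600): Child Care Credit: base = 4 × $600 = $2,400. $89,600 is at or below the $90,000 threshold, so the full $2,400 applies.
Dania ($211,550): Child Care Credit: base = 4 × $600 = $2,400. $211,550 is at or above $210,000, so the credit is $0.
Difference: |$2,400 − $0| = $2,400.

$2,400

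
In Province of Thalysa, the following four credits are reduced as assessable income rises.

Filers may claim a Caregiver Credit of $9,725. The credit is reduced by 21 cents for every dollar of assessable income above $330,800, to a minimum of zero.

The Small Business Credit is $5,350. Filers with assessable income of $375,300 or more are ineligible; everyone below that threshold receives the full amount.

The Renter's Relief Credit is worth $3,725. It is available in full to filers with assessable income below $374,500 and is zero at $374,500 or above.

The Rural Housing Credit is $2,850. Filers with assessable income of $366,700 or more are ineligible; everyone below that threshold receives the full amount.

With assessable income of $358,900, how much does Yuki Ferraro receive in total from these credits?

Caregiver Credit: 21% of the $28,100 excess over $330,800 is $5,901; credit = $9,725 − $5,901 = $3,824.
Small Business Credit: $358,900 is below the $375,300 cutoff, so the full $5,350 applies.
Renter's Relief Credit: $358,900 is below the $374,500 cutoff, so the full $3,725 applies.
Rural Housing Credit: $358,900 is below the $366,700 cutoff, so the full $2,850 applies.
Total: $3,824 + $5,350 + $3,725 + $2,850 = $15,749.

$15,749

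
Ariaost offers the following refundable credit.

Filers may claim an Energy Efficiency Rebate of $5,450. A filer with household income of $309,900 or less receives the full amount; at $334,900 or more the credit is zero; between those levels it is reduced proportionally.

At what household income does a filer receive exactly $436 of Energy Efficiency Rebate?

$332,900

$436 is 436/5,450 of the full $5,450, so 5,014/5,450 of the $25,000 range has been used: income = $309,900 + $25,000 × 5,014/5,450 = $332,900.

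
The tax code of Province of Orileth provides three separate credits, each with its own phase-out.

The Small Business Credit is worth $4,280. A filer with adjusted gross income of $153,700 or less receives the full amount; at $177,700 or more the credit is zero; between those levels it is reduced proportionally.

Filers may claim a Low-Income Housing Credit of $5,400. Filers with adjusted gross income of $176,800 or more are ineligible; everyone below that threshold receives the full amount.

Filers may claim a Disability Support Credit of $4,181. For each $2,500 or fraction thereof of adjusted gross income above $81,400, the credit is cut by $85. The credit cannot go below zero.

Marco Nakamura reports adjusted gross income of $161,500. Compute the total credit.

Small Business Credit: $161,500 is $7,800 into a $24,000 phase-out range, leaving 16,200/24,000 of the credit: $4,280 × 16,200/24,000 = $2,889.
Low-Income Housing Credit: $161,500 is below the $176,800 cutoff, so the full $5,400 applies.
Disability Support Credit: income exceeds $81,400 by $80,100, which is 33 full-or-partial $2,500 increments; reduction = 33 × $85 = $2,805, leaving $1,376.
Total: $2,889 + $5,400 + $1,376 = $9,665.

$9,665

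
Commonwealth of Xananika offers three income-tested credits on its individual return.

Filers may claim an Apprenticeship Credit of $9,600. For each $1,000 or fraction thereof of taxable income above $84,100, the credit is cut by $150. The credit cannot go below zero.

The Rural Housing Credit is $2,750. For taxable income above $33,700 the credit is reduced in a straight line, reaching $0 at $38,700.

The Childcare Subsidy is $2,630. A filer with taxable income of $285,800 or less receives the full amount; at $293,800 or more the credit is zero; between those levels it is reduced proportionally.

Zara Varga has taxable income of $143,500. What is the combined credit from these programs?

$3,230

Apprenticeship Credit: income exceeds $84,100 by $59,400, which is 60 full-or-partial $1,000 increments; reduction = 60 × $150 = $9,000, leaving $600.
Rural Housing Credit: $143,500 is at or above $38,700, so the credit is $0.
Childcare Subsidy: $143,500 is at or below the $285,800 threshold, so the full $2,630 applies.
Total: $600 + $0 + $2,630 = $3,230.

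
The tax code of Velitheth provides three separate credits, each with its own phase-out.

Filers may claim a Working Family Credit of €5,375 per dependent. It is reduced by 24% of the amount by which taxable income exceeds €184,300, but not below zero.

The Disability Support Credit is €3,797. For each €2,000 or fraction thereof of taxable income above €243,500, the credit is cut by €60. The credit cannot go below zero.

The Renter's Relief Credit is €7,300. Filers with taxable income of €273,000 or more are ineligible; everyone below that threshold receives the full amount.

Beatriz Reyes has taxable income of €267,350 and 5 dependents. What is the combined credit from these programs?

Working Family Credit: base = 5 × €5,375 = €26,875. 24% of the €83,050 excess over €184,300 is €19,932; credit = €26,875 − €19,932 = €6,943.
Disability Support Credit: income exceeds €243,500 by €23,850, which is 12 full-or-partial €2,000 increments; reduction = 12 × €60 = €720, leaving €3,077.
Renter's Relief Credit: €267,350 is below the €273,000 cutoff, so the full €7,300 applies.
Total: €6,943 + €3,077 + €7,300 = €17,320.

€17,320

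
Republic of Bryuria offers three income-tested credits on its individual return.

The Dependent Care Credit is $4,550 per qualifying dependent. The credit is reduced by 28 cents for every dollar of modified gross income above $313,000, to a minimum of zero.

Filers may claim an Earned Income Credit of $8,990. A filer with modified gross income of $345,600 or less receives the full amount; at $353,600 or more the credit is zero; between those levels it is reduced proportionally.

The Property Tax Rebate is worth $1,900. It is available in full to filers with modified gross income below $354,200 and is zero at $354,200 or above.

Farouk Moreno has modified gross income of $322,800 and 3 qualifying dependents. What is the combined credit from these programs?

$21,796

Dependent Care Credit: base = 3 × $4,550 = $13,650. 28% of the $9,800 excess over $313,000 is $2,744; credit = $13,650 − $2,744 = $10,906.
Earned Income Credit: $322,800 is at or below the $345,600 threshold, so the full $8,990 applies.
Property Tax Rebate: $322,800 is below the $354,200 cutoff, so the full $1,900 applies.
Total: $10,906 + $8,990 + $1,900 = $21,796.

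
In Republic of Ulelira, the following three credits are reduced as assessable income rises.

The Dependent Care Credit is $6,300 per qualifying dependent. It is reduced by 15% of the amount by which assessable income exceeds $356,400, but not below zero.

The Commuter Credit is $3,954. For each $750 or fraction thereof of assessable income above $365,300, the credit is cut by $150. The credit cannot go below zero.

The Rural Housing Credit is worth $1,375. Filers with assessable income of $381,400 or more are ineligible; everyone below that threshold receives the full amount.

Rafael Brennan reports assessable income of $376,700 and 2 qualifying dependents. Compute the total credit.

$12,484

Dependent Care Credit: base = 2 × $6,300 = $12,600. 15% of the $20,300 excess over $356,400 is $3,045; credit = $12,600 − $3,045 = $9,555.
Commuter Credit: income exceeds $365,300 by $11,400, which is 16 full-or-partial $750 increments; reduction = 16 × $150 = $2,400, leaving $1,554.
Rural Housing Credit: $376,700 is below the $381,400 cutoff, so the full $1,375 applies.
Total: $9,555 + $1,554 + $1,375 = $12,484.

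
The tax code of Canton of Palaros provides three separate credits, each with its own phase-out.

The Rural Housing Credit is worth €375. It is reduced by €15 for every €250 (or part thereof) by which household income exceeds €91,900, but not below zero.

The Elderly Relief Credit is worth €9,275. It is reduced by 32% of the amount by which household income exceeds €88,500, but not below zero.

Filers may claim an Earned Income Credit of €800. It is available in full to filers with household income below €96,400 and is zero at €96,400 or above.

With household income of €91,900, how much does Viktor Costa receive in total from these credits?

€9,362

Rural Housing Credit: €91,900 is at or below the €91,900 threshold, so the full €375 applies.
Elderly Relief Credit: 32% of the €3,400 excess over €88,500 is €1,088; credit = €9,275 − €1,088 = €8,187.
Earned Income Credit: €91,900 is below the €96,400 cutoff, so the full €800 applies.
Total: €375 + €8,187 + €800 = €9,362.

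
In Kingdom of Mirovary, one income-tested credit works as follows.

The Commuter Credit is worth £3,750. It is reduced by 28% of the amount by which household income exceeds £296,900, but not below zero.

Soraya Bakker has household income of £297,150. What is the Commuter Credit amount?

Commuter Credit: 28% of the £250 excess over £296,900 is £70; credit = £3,750 − £70 = £3,680.

£3,680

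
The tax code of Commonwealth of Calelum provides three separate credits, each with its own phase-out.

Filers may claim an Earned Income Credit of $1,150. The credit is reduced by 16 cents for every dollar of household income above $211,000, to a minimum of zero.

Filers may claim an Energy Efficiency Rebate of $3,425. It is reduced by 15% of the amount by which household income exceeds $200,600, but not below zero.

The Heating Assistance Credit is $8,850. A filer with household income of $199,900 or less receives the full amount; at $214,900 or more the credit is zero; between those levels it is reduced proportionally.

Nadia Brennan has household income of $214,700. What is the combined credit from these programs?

$1,986

Earned Income Credit: 16% of the $3,700 excess over $211,000 is $592; credit = $1,150 − $592 = $558.
Energy Efficiency Rebate: 15% of the $14,100 excess over $200,600 is $2,115; credit = $3,425 − $2,115 = $1,310.
Heating Assistance Credit: $214,700 is $14,800 into a $15,000 phase-out range, leaving 200/15,000 of the credit: $8,850 × 200/15,000 = $118.
Total: $558 + $1,310 + $118 = $1,986.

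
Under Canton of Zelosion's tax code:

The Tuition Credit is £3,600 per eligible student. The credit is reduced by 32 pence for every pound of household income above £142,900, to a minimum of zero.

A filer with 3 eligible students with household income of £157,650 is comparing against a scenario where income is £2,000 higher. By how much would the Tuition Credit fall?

At £157,650 — base = 3 × £3,600 = £10,800. 32% of the £14,750 excess over £142,900 is £4,720; credit = £10,800 − £4,720 = £6,080.
At £159,650 — base = 3 × £3,600 = £10,800. 32% of the £16,750 excess over £142,900 is £5,360; credit = £10,800 − £5,360 = £5,440.
Lost: £6,080 − £5,440 = £640.

£640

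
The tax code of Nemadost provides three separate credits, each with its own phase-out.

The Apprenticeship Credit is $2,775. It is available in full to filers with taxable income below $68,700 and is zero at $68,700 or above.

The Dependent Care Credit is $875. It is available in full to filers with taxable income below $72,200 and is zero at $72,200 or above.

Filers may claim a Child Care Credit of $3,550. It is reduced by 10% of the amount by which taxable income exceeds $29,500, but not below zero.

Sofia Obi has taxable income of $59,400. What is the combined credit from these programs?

$4,210

Apprenticeship Credit: $59,400 is below the $68,700 cutoff, so the full $2,775 applies.
Dependent Care Credit: $59,400 is below the $72,200 cutoff, so the full $875 applies.
Child Care Credit: 10% of the $29,900 excess over $29,500 is $2,990; credit = $3,550 − $2,990 = $560.
Total: $2,775 + $875 + $560 = $4,210.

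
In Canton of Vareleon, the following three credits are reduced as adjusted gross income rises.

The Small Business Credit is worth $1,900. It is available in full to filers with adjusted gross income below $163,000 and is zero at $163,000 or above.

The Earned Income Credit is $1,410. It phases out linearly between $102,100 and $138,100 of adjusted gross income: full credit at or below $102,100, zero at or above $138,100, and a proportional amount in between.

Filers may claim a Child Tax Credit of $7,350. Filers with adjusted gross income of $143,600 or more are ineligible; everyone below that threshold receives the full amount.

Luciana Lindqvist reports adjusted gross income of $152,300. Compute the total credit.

$1,900

Small Business Credit: $152,300 is below the $163,000 cutoff, so the full $1,900 applies.
Earned Income Credit: $152,300 is at or above $138,100, so the credit is $0.
Child Tax Credit: $152,300 meets or exceeds the $143,600 cutoff, so the credit is $0.
Total: $1,900 + $0 + $0 = $1,900.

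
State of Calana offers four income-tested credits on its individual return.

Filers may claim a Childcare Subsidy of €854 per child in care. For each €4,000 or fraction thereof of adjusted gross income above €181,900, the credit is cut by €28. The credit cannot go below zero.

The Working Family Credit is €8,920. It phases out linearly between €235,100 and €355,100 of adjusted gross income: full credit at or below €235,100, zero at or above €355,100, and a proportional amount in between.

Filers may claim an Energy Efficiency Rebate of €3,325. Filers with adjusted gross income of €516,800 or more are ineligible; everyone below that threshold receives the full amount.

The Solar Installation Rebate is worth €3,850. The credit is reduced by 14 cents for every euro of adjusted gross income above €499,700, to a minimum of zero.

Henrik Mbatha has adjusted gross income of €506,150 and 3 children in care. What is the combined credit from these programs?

€6,538

Childcare Subsidy: base = 3 × €854 = €2,562. income exceeds €181,900 by €324,250, which is 82 full-or-partial €4,000 increments; reduction = 82 × €28 = €2,296, leaving €266.
Working Family Credit: €506,150 is at or above €355,100, so the credit is €0.
Energy Efficiency Rebate: €506,150 is below the €516,800 cutoff, so the full €3,325 applies.
Solar Installation Rebate: 14% of the €6,450 excess over €499,700 is €903; credit = €3,850 − €903 = €2,947.
Total: €266 + €0 + €3,325 + €2,947 = €6,538.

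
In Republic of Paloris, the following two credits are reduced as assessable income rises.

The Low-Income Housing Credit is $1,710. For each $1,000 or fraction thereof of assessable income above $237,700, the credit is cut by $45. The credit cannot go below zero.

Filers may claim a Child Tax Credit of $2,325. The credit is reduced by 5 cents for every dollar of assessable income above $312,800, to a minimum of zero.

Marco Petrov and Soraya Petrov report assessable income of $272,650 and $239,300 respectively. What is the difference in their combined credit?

Marco ($272,650): Low-Income Housing Credit: income exceeds $237,700 by $34,950, which is 35 full-or-partial $1,000 increments; reduction = 35 × $45 = $1,575, leaving $135. Child Tax Credit: $272,650 is at or below the $312,800 threshold, so the full $2,325 applies. total $135 + $2,325 = $2,460
Soraya ($239,300): Low-Income Housing Credit: income exceeds $237,700 by $1,600, which is 2 full-or-partial $1,000 increments; reduction = 2 × $45 = $90, leaving $1,620. Child Tax Credit: $239,300 is at or below the $312,800 threshold, so the full $2,325 applies. total $1,620 + $2,325 = $3,945
Difference: |$2,460 − $3,945| = $1,485.

$1,485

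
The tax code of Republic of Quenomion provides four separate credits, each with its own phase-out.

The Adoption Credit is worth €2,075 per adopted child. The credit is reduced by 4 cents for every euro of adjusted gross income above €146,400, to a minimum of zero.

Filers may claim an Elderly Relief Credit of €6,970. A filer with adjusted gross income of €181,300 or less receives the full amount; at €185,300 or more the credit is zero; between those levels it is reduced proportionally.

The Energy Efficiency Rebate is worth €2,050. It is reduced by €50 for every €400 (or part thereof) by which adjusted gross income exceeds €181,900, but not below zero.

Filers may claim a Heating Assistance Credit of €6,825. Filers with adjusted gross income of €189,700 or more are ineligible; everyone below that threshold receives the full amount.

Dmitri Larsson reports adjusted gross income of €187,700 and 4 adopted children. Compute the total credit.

€14,773

Adoption Credit: base = 4 × €2,075 = €8,300. 4% of the €41,300 excess over €146,400 is €1,652; credit = €8,300 − €1,652 = €6,648.
Elderly Relief Credit: €187,700 is at or above €185,300, so the credit is €0.
Energy Efficiency Rebate: income exceeds €181,900 by €5,800, which is 15 full-or-partial €400 increments; reduction = 15 × €50 = €750, leaving €1,300.
Heating Assistance Credit: €187,700 is below the €189,700 cutoff, so the full €6,825 applies.
Total: €6,648 + €0 + €1,300 + €6,825 = €14,773.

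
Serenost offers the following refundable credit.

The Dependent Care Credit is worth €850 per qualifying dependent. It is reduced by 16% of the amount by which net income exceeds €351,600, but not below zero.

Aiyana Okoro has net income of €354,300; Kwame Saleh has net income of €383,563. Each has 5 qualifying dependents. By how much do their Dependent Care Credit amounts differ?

Aiyana (€354,300): Dependent Care Credit: base = 5 × €850 = €4,250. 16% of the €2,700 excess over €351,600 is €432; credit = €4,250 − €432 = €3,818.
Kwame (€383,563): Dependent Care Credit: base = 5 × €850 = €4,250. 16% of the €31,963 excess over €351,600 is €5,114.08 ≥ base, so the credit is €0.
Difference: |€3,818 − €0| = €3,818.

€3,818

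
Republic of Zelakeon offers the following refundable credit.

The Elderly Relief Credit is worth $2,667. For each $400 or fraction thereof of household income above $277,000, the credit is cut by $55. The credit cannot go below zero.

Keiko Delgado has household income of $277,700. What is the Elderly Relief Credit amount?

Elderly Relief Credit: income exceeds $277,000 by $700, which is 2 full-or-partial $400 increments; reduction = 2 × $55 = $110, leaving $2,557.

$2,557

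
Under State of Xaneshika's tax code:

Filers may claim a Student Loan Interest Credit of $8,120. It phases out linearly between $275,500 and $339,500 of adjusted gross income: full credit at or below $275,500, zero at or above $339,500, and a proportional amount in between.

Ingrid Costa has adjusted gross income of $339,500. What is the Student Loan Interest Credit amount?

$0

Student Loan Interest Credit: $339,500 is at or above $339,500, so the credit is $0.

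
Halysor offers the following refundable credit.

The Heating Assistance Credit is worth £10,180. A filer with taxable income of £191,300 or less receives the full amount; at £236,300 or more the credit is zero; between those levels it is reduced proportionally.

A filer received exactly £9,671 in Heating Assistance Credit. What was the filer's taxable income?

£9,671 is 9,671/10,180 of the full £10,180, so 509/10,180 of the £45,000 range has been used: income = £191,300 + £45,000 × 509/10,180 = £193,550.

£193,550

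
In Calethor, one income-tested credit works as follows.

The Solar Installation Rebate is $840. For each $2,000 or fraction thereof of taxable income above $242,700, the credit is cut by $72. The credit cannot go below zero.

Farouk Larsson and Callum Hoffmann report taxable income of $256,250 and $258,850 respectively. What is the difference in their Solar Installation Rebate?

Farouk ($256,250): Solar Installation Rebate: income exceeds $242,700 by $13,550, which is 7 full-or-partial $2,000 increments; reduction = 7 × $72 = $504, leaving $336.
Callum ($258,850): Solar Installation Rebate: income exceeds $242,700 by $16,150, which is 9 full-or-partial $2,000 increments; reduction = 9 × $72 = $648, leaving $192.
Difference: |$336 − $192| = $144.

$144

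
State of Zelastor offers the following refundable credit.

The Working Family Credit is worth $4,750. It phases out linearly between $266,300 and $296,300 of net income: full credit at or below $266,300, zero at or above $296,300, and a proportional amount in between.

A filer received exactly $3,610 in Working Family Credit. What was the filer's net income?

$3,610 is 3,610/4,750 of the full $4,750, so 1,140/4,750 of the $30,000 range has been used: income = $266,300 + $30,000 × 1,140/4,750 = $273,500.

$273,500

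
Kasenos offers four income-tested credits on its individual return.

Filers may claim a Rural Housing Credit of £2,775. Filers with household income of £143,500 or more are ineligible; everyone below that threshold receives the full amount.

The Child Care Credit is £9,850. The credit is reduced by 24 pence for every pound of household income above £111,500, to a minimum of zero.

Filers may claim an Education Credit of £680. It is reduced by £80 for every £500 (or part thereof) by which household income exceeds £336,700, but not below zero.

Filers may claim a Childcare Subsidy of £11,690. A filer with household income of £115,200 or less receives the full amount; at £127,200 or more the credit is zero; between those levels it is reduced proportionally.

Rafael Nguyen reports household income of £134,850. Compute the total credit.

£7,701

Rural Housing Credit: £134,850 is below the £143,500 cutoff, so the full £2,775 applies.
Child Care Credit: 24% of the £23,350 excess over £111,500 is £5,604; credit = £9,850 − £5,604 = £4,246.
Education Credit: £134,850 is at or below the £336,700 threshold, so the full £680 applies.
Childcare Subsidy: £134,850 is at or above £127,200, so the credit is £0.
Total: £2,775 + £4,246 + £680 + £0 = £7,701.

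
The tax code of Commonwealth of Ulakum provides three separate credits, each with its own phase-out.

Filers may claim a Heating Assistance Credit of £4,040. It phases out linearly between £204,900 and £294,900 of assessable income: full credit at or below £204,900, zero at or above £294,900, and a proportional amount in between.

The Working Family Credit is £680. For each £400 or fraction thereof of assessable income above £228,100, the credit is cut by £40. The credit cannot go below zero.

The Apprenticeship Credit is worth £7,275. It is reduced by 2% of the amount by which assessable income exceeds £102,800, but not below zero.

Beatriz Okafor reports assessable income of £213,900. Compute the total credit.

Heating Assistance Credit: £213,900 is £9,000 into a £90,000 phase-out range, leaving 81,000/90,000 of the credit: £4,040 × 81,000/90,000 = £3,636.
Working Family Credit: £213,900 is at or below the £228,100 threshold, so the full £680 applies.
Apprenticeship Credit: 2% of the £111,100 excess over £102,800 is £2,222; credit = £7,275 − £2,222 = £5,053.
Total: £3,636 + £680 + £5,053 = £9,369.

£9,369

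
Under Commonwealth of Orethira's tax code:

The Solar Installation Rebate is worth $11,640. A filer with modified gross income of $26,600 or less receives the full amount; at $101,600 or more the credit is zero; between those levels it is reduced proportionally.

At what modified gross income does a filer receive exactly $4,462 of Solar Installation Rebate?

$4,462 is 4,462/11,640 of the full $11,640, so 7,178/11,640 of the $75,000 range has been used: income = $26,600 + $75,000 × 7,178/11,640 = $72,850.

$72,850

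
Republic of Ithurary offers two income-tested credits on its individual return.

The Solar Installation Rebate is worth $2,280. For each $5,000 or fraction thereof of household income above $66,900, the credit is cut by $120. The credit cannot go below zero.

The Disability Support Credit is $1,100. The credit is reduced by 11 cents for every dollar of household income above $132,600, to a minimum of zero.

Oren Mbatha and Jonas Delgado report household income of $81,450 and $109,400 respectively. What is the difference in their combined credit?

$720

Oren ($81,450): Solar Installation Rebate: income exceeds $66,900 by $14,550, which is 3 full-or-partial $5,000 increments; reduction = 3 × $120 = $360, leaving $1,920. Disability Support Credit: $81,450 is at or below the $132,600 threshold, so the full $1,100 applies. total $1,920 + $1,100 = $3,020
Jonas ($109,400): Solar Installation Rebate: income exceeds $66,900 by $42,500, which is 9 full-or-partial $5,000 increments; reduction = 9 × $120 = $1,080, leaving $1,200. Disability Support Credit: $109,400 is at or below the $132,600 threshold, so the full $1,100 applies. total $1,200 + $1,100 = $2,300
Difference: |$3,020 − $2,300| = $720.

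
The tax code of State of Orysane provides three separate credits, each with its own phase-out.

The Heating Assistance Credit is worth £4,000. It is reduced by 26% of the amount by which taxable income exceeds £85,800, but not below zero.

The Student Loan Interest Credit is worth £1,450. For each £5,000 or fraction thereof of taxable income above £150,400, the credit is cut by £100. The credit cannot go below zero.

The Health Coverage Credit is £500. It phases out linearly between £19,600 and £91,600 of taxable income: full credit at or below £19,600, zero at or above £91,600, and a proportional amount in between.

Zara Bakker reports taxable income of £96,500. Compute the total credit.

Heating Assistance Credit: 26% of the £10,700 excess over £85,800 is £2,782; credit = £4,000 − £2,782 = £1,218.
Student Loan Interest Credit: £96,500 is at or below the £150,400 threshold, so the full £1,450 applies.
Health Coverage Credit: £96,500 is at or above £91,600, so the credit is £0.
Total: £1,218 + £1,450 + £0 = £2,668.

£2,668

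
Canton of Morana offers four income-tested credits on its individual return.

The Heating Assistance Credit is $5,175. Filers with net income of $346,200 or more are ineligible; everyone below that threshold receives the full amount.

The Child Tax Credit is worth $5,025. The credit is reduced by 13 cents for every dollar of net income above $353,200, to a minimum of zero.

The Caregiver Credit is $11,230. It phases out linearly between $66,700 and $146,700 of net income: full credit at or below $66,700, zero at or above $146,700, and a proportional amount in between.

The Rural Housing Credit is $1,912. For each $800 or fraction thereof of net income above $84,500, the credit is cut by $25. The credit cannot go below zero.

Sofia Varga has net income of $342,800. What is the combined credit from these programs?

$10,200

Heating Assistance Credit: $342,800 is below the $346,200 cutoff, so the full $5,175 applies.
Child Tax Credit: $342,800 is at or below the $353,200 threshold, so the full $5,025 applies.
Caregiver Credit: $342,800 is at or above $146,700, so the credit is $0.
Rural Housing Credit: income exceeds $84,500 by $258,300 → 323 increments × $25 = $8,075 ≥ base, so the credit is $0.
Total: $5,175 + $5,025 + $0 + $0 = $10,200.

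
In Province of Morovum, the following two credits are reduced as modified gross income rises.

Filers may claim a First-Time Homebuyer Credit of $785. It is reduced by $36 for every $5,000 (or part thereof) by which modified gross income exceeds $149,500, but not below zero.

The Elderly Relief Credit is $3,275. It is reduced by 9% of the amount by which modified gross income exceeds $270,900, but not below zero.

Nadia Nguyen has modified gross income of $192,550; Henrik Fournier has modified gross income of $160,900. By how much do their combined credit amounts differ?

Nadia ($192,550): First-Time Homebuyer Credit: income exceeds $149,500 by $43,050, which is 9 full-or-partial $5,000 increments; reduction = 9 × $36 = $324, leaving $461. Elderly Relief Credit: $192,550 is at or below the $270,900 threshold, so the full $3,275 applies. total $461 + $3,275 = $3,736
Henrik ($160,900): First-Time Homebuyer Credit: income exceeds $149,500 by $11,400, which is 3 full-or-partial $5,000 increments; reduction = 3 × $36 = $108, leaving $677. Elderly Relief Credit: $160,900 is at or below the $270,900 threshold, so the full $3,275 applies. total $677 + $3,275 = $3,952
Difference: |$3,736 − $3,952| = $216.

$216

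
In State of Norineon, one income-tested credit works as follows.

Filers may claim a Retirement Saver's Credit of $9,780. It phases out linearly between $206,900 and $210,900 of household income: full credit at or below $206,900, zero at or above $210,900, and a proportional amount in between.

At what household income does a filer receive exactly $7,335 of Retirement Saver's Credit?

$207,900

$7,335 is 7,335/9,780 of the full $9,780, so 2,445/9,780 of the $4,000 range has been used: income = $206,900 + $4,000 × 2,445/9,780 = $207,900.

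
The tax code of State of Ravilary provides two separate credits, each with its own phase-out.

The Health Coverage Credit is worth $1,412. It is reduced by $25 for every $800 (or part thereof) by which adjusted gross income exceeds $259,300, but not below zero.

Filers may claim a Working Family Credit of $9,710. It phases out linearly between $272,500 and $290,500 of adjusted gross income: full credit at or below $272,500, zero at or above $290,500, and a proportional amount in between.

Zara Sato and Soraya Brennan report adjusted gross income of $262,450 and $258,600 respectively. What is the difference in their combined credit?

$100

Zara ($262,450): Health Coverage Credit: income exceeds $259,300 by $3,150, which is 4 full-or-partial $800 increments; reduction = 4 × $25 = $100, leaving $1,312. Working Family Credit: $262,450 is at or below the $272,500 threshold, so the full $9,710 applies. total $1,312 + $9,710 = $11,022
Soraya ($258,600): Health Coverage Credit: $258,600 is at or below the $259,300 threshold, so the full $1,412 applies. Working Family Credit: $258,600 is at or below the $272,500 threshold, so the full $9,710 applies. total $1,412 + $9,710 = $11,122
Difference: |$11,022 − $11,122| = $100.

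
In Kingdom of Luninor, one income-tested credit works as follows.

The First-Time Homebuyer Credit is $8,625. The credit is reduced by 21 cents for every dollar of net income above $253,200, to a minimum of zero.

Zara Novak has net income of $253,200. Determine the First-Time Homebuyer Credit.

First-Time Homebuyer Credit: $253,200 is at or below the $253,200 threshold, so the full $8,625 applies.

$8,625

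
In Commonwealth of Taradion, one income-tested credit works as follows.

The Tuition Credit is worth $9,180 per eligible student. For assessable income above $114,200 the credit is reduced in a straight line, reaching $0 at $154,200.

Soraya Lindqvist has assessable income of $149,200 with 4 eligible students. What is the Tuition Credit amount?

$4,590

Tuition Credit: base = 4 × $9,180 = $36,720. $149,200 is $35,000 into a $40,000 phase-out range, leaving 5,000/40,000 of the credit: $36,720 × 5,000/40,000 = $4,590.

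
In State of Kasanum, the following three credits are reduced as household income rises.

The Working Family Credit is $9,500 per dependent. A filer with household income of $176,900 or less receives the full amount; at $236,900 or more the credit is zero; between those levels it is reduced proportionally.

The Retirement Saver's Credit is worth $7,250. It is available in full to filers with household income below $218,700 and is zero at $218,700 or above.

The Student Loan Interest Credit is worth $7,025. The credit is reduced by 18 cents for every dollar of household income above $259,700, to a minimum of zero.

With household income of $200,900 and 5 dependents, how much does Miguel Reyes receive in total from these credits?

Working Family Credit: base = 5 × $9,500 = $47,500. $200,900 is $24,000 into a $60,000 phase-out range, leaving 36,000/60,000 of the credit: $47,500 × 36,000/60,000 = $28,500.
Retirement Saver's Credit: $200,900 is below the $218,700 cutoff, so the full $7,250 applies.
Student Loan Interest Credit: $200,900 is at or below the $259,700 threshold, so the full $7,025 applies.
Total: $28,500 + $7,250 + $7,025 = $42,775.

$42,775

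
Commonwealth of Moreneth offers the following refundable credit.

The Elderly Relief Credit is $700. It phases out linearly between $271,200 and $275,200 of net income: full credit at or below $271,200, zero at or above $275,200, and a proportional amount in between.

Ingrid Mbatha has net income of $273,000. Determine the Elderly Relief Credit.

Elderly Relief Credit: $273,000 is $1,800 into a $4,000 phase-out range, leaving 2,200/4,000 of the credit: $700 × 2,200/4,000 = $385.

$385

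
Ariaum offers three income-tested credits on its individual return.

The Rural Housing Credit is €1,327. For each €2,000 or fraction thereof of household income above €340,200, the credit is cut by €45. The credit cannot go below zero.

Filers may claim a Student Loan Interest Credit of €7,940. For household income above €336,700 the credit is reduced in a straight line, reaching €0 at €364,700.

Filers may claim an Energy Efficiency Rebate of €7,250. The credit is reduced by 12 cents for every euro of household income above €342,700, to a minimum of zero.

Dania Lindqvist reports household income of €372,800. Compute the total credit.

Rural Housing Credit: income exceeds €340,200 by €32,600, which is 17 full-or-partial €2,000 increments; reduction = 17 × €45 = €765, leaving €562.
Student Loan Interest Credit: €372,800 is at or above €364,700, so the credit is €0.
Energy Efficiency Rebate: 12% of the €30,100 excess over €342,700 is €3,612; credit = €7,250 − €3,612 = €3,638.
Total: €562 + €0 + €3,638 = €4,200.

€4,200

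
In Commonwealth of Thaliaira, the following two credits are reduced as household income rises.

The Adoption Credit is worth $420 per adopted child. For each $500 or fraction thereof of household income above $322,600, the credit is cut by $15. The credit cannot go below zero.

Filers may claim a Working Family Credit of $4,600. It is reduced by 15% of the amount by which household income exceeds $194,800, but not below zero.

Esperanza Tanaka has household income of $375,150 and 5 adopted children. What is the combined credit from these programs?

Adoption Credit: base = 5 × $420 = $2,100. income exceeds $322,600 by $52,550, which is 106 full-or-partial $500 increments; reduction = 106 × $15 = $1,590, leaving $510.
Working Family Credit: 15% of the $180,350 excess over $194,800 is $27,052.50 ≥ base, so the credit is $0.
Total: $510 + $0 = $510.

$510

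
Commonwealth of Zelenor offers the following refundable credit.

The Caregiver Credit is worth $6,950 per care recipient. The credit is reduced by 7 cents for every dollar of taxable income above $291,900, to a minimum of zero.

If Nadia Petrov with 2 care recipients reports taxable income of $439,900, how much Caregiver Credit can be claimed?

$3,540

Caregiver Credit: base = 2 × $6,950 = $13,900. 7% of the $148,000 excess over $291,900 is $10,360; credit = $13,900 − $10,360 = $3,540.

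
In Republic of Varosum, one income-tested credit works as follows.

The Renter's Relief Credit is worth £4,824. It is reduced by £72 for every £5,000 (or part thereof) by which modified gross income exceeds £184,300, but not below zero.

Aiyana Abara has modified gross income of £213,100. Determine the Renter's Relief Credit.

Renter's Relief Credit: income exceeds £184,300 by £28,800, which is 6 full-or-partial £5,000 increments; reduction = 6 × £72 = £432, leaving £4,392.

£4,392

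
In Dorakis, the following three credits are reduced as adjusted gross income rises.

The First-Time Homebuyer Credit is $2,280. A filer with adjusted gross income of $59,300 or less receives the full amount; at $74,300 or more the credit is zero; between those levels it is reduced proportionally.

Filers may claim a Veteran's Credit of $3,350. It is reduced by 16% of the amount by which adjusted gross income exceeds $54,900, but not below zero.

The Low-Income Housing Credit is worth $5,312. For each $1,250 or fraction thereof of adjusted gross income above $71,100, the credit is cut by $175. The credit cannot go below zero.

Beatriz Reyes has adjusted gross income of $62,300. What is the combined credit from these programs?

First-Time Homebuyer Credit: $62,300 is $3,000 into a $15,000 phase-out range, leaving 12,000/15,000 of the credit: $2,280 × 12,000/15,000 = $1,824.
Veteran's Credit: 16% of the $7,400 excess over $54,900 is $1,184; credit = $3,350 − $1,184 = $2,166.
Low-Income Housing Credit: $62,300 is at or below the $71,100 threshold, so the full $5,312 applies.
Total: $1,824 + $2,166 + $5,312 = $9,302.

$9,302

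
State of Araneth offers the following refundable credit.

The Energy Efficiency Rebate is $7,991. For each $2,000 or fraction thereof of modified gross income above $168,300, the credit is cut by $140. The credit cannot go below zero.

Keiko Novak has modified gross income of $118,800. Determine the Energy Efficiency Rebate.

$7,991

Energy Efficiency Rebate: $118,800 is at or below the $168,300 threshold, so the full $7,991 applies.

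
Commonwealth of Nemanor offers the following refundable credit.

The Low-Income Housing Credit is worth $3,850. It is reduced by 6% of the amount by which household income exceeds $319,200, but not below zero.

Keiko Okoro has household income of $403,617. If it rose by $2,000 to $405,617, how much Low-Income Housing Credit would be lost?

$0

At $403,617 — 6% of the $84,417 excess over $319,200 is $5,065.02 ≥ base, so the credit is $0.
At $405,617 — 6% of the $86,417 excess over $319,200 is $5,185.02 ≥ base, so the credit is $0.
Lost: $0 − $0 = $0.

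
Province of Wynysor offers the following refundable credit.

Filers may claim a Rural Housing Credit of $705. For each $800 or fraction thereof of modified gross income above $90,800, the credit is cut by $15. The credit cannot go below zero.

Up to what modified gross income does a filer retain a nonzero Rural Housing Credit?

After 46 increments the reduction is 46 × $15 = $690, leaving $15; one more increment wipes it out. Increment 46 ends at excess 46 × $800 = $36,800, so the highest qualifying income is $90,800 + $36,800 = $127,600.

$127,600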